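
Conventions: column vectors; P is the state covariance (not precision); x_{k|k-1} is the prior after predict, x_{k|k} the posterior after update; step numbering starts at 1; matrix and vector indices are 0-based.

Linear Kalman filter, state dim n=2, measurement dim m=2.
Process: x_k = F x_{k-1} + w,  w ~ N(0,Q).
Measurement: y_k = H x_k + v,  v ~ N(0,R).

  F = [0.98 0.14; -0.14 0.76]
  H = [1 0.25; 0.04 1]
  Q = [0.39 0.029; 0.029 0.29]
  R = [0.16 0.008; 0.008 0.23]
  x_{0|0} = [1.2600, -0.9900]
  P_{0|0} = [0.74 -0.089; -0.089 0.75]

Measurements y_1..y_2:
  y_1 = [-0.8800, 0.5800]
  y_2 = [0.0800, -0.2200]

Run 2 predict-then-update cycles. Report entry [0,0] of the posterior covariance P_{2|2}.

step 1: x^-=[1.0962, -0.9288]  P^-=[1.0910 -0.0573; -0.0573 0.7566]  S=[1.2696 0.1830; 0.1830 0.9838]  K=[0.8734 -0.1763; -0.0068 0.7680]  nu=[-1.7440, 1.4650]  x^+=[-0.6853, 0.2082]  P^+=[0.1482 -0.0395; -0.0395 0.1782]
step 2: x^-=[-0.6424, 0.2542]  P^-=[0.5250 -0.0010; -0.0010 0.4042]  S=[0.7098 0.1290; 0.1290 0.6350]  K=[0.7617 -0.1233; 0.0262 0.6312]  nu=[0.6589, -0.4485]  x^+=[-0.0852, -0.0116]  P^+=[0.1277 -0.0274; -0.0274 0.1465]

P_post[0,0] = 0.1277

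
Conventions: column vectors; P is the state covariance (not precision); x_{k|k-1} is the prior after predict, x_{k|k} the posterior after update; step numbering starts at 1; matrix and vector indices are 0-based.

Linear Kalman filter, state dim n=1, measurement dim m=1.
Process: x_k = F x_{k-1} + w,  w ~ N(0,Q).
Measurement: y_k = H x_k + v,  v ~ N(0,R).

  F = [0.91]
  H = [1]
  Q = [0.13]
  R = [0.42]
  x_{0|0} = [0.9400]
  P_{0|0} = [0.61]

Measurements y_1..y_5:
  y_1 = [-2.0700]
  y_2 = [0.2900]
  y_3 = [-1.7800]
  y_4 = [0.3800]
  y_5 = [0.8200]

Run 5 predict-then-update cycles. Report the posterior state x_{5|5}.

x_post = [0.1248]

step 1: x^-=[0.8554]  P^-=[0.6351]  S=[1.0551]  K=[0.6019]  nu=[-2.9254]  x^+=[-0.9055]  P^+=[0.2528]
step 2: x^-=[-0.8240]  P^-=[0.3394]  S=[0.7594]  K=[0.4469]  nu=[1.1140]  x^+=[-0.3262]  P^+=[0.1877]
step 3: x^-=[-0.2968]  P^-=[0.2854]  S=[0.7054]  K=[0.4046]  nu=[-1.4832]  x^+=[-0.8969]  P^+=[0.1699]
step 4: x^-=[-0.8162]  P^-=[0.2707]  S=[0.6907]  K=[0.3919]  nu=[1.1962]  x^+=[-0.3474]  P^+=[0.1646]
step 5: x^-=[-0.3161]  P^-=[0.2663]  S=[0.6863]  K=[0.3880]  nu=[1.1361]  x^+=[0.1248]  P^+=[0.1630]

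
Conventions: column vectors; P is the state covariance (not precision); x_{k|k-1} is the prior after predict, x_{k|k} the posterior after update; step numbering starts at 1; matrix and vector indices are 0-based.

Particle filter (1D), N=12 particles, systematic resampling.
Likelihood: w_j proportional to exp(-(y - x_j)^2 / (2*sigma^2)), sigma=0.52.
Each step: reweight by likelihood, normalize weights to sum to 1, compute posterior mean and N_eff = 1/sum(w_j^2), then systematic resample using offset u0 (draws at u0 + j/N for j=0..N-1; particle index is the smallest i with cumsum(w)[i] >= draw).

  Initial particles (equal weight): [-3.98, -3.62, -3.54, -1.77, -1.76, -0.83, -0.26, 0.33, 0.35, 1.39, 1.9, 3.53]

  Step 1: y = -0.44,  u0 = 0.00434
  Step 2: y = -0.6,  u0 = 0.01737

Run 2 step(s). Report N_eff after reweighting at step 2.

step 1: w=[0.0000, 0.0000, 0.0000, 0.0157, 0.0164, 0.3111, 0.3882, 0.1377, 0.1300, 0.0008, 0.0000, 0.0000]  mean=-0.3237  Neff=3.5224  idx=[3, 5, 5, 5, 5, 6, 6, 6, 6, 7, 7, 8]
step 2: w=[0.0106, 0.1204, 0.1204, 0.1204, 0.1204, 0.1073, 0.1073, 0.1073, 0.1073, 0.0268, 0.0268, 0.0250]  mean=-0.5036  Neff=9.4156  idx=[1, 1, 2, 3, 3, 4, 5, 6, 6, 7, 8, 9]

N_eff = 9.4156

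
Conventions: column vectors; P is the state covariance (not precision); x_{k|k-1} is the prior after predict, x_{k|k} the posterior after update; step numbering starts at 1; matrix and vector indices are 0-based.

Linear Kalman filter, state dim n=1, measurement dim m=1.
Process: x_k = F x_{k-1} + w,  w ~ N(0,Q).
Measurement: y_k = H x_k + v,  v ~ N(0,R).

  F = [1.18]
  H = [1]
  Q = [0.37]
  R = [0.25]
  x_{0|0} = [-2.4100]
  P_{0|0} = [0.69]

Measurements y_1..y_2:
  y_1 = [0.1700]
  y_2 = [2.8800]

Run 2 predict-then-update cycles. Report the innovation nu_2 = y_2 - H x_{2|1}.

step 1: x^-=[-2.8438]  P^-=[1.3308]  S=[1.5808]  K=[0.8418]  nu=[3.0138]  x^+=[-0.3066]  P^+=[0.2105]
step 2: x^-=[-0.3618]  P^-=[0.6630]  S=[0.9130]  K=[0.7262]  nu=[3.2418]  x^+=[1.9924]  P^+=[0.1815]

innov = [3.2418]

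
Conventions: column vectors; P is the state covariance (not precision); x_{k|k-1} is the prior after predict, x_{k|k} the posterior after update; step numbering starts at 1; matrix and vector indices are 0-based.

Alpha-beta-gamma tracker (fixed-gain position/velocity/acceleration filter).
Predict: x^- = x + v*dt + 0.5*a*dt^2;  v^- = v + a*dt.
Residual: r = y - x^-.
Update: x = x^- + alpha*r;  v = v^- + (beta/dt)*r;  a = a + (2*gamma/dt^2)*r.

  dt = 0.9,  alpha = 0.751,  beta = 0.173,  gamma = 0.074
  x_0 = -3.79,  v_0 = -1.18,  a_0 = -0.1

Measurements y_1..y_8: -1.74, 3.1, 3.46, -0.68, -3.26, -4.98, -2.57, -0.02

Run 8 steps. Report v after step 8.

step 1: x_pred=-4.8925  r=3.1525  x^+=-2.5250  v^+=-0.6640  a^+=0.4760
step 2: x_pred=-2.9298  r=6.0298  x^+=1.5986  v^+=0.9235  a^+=1.5778
step 3: x_pred=3.0687  r=0.3913  x^+=3.3626  v^+=2.4187  a^+=1.6493
step 4: x_pred=6.2073  r=-6.8873  x^+=1.0349  v^+=2.5791  a^+=0.3908
step 5: x_pred=3.5144  r=-6.7744  x^+=-1.5732  v^+=1.6287  a^+=-0.8470
step 6: x_pred=-0.4504  r=-4.5296  x^+=-3.8521  v^+=-0.0043  a^+=-1.6746
step 7: x_pred=-4.5342  r=1.9642  x^+=-3.0591  v^+=-1.1339  a^+=-1.3157
step 8: x_pred=-4.6124  r=4.5924  x^+=-1.1635  v^+=-1.4352  a^+=-0.4766

v_post = -1.4352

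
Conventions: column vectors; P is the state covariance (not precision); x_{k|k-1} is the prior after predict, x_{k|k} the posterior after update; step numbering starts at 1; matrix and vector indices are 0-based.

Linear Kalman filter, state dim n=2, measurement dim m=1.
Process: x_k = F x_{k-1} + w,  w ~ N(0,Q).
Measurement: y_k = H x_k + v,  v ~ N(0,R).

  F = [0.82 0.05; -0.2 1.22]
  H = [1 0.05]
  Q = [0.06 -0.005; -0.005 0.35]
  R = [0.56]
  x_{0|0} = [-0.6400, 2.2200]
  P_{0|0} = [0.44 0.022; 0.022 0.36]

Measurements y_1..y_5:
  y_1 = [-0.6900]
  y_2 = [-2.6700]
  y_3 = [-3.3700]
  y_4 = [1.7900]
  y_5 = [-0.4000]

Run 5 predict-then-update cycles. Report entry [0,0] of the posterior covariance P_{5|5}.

step 1: x^-=[-0.4138, 2.8364]  P^-=[0.3586 -0.0334; -0.0334 0.8927]  S=[0.9175]  K=[0.3890; 0.0122]  nu=[-0.4180]  x^+=[-0.5764, 2.8313]  P^+=[0.2197 -0.0378; -0.0378 0.8926]
step 2: x^-=[-0.3311, 3.5695]  P^-=[0.2069 -0.0240; -0.0240 1.7057]  S=[0.7687]  K=[0.2676; 0.0797]  nu=[-2.5174]  x^+=[-1.0046, 3.3688]  P^+=[0.1518 -0.0404; -0.0404 1.7008]
step 3: x^-=[-0.6554, 4.3108]  P^-=[0.1630 0.0338; 0.0338 2.9073]  S=[0.7337]  K=[0.2245; 0.2442]  nu=[-2.9302]  x^+=[-1.3133, 3.5952]  P^+=[0.1261 -0.0064; -0.0064 2.8635]
step 4: x^-=[-0.8971, 4.6488]  P^-=[0.1514 0.1427; 0.1427 4.6202]  S=[0.7372]  K=[0.2150; 0.5069]  nu=[2.4547]  x^+=[-0.3693, 5.8930]  P^+=[0.1173 0.0623; 0.0623 4.4308]
step 5: x^-=[-0.0082, 7.2633]  P^-=[0.1551 0.3078; 0.3078 6.9191]  S=[0.7631]  K=[0.2234; 0.8566]  nu=[-0.7550]  x^+=[-0.1768, 6.6165]  P^+=[0.1170 0.1617; 0.1617 6.3591]

P_post[0,0] = 0.1170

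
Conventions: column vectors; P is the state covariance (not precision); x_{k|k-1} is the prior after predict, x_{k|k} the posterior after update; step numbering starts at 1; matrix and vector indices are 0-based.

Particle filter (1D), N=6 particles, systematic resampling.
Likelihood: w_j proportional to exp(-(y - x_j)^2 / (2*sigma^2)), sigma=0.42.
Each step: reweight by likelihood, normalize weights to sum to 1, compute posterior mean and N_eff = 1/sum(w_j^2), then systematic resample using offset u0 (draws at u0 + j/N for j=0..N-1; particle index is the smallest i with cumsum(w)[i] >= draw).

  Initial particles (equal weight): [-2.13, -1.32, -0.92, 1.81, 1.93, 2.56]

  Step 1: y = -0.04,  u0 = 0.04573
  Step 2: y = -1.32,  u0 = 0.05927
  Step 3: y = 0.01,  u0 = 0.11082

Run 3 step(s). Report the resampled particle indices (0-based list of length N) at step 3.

step 1: w=[0.0000, 0.0795, 0.9199, 0.0005, 0.0001, 0.0000]  mean=-0.9501  Neff=1.1731  idx=[1, 2, 2, 2, 2, 2]
step 2: w=[0.2394, 0.1521, 0.1521, 0.1521, 0.1521, 0.1521]  mean=-1.0158  Neff=5.7798  idx=[0, 0, 2, 3, 4, 5]
step 3: w=[0.0186, 0.0186, 0.2407, 0.2407, 0.2407, 0.2407]  mean=-0.9349  Neff=4.3016  idx=[2, 2, 3, 4, 5, 5]

resampled_idx = [2, 2, 3, 4, 5, 5]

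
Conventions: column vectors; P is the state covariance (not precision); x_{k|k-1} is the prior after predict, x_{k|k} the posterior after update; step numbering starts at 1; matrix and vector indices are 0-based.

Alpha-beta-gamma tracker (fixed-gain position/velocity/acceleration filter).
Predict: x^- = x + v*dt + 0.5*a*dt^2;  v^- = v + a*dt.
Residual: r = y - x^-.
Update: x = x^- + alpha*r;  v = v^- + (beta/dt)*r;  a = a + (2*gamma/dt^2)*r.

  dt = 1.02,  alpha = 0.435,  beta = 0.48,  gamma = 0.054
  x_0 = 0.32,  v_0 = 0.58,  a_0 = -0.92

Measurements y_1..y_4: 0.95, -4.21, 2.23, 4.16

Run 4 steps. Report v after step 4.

step 1: x_pred=0.4330  r=0.5170  x^+=0.6579  v^+=-0.1151  a^+=-0.8663
step 2: x_pred=0.0898  r=-4.2998  x^+=-1.7806  v^+=-3.0222  a^+=-1.3127
step 3: x_pred=-5.5461  r=7.7761  x^+=-2.1635  v^+=-0.7018  a^+=-0.5055
step 4: x_pred=-3.1423  r=7.3023  x^+=0.0342  v^+=2.2190  a^+=0.2526

v_post = 2.2190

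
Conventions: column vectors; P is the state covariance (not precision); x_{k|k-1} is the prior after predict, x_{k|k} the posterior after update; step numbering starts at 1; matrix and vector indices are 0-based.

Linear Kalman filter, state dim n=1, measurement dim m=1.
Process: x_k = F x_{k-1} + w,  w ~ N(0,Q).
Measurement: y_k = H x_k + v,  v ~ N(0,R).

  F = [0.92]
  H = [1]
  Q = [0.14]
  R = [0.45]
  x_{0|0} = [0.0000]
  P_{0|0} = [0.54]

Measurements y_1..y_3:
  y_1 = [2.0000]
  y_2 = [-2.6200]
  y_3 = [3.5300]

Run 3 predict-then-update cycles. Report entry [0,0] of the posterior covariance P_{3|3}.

step 1: x^-=[0.0000]  P^-=[0.5971]  S=[1.0471]  K=[0.5702]  nu=[2.0000]  x^+=[1.1404]  P^+=[0.2566]
step 2: x^-=[1.0492]  P^-=[0.3572]  S=[0.8072]  K=[0.4425]  nu=[-3.6692]  x^+=[-0.5744]  P^+=[0.1991]
step 3: x^-=[-0.5285]  P^-=[0.3085]  S=[0.7585]  K=[0.4068]  nu=[4.0585]  x^+=[1.1223]  P^+=[0.1830]

P_post[0,0] = 0.1830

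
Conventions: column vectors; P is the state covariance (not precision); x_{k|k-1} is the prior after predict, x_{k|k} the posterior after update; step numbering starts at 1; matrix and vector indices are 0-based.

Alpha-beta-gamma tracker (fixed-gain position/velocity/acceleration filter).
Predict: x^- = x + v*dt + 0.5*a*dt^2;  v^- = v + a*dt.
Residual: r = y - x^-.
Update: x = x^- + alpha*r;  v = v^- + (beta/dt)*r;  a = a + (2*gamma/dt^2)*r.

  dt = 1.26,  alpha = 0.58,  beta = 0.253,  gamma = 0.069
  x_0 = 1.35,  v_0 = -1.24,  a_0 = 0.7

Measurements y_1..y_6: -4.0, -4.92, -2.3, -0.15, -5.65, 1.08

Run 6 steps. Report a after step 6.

step 1: x_pred=0.3433  r=-4.3433  x^+=-2.1758  v^+=-1.2301  a^+=0.3225
step 2: x_pred=-3.4698  r=-1.4502  x^+=-4.3109  v^+=-1.1150  a^+=0.1964
step 3: x_pred=-5.5599  r=3.2599  x^+=-3.6691  v^+=-0.2129  a^+=0.4798
step 4: x_pred=-3.5566  r=3.4066  x^+=-1.5808  v^+=1.0756  a^+=0.7759
step 5: x_pred=0.3904  r=-6.0404  x^+=-3.1130  v^+=0.8403  a^+=0.2508
step 6: x_pred=-1.8551  r=2.9351  x^+=-0.1527  v^+=1.7457  a^+=0.5060

a_post = 0.5060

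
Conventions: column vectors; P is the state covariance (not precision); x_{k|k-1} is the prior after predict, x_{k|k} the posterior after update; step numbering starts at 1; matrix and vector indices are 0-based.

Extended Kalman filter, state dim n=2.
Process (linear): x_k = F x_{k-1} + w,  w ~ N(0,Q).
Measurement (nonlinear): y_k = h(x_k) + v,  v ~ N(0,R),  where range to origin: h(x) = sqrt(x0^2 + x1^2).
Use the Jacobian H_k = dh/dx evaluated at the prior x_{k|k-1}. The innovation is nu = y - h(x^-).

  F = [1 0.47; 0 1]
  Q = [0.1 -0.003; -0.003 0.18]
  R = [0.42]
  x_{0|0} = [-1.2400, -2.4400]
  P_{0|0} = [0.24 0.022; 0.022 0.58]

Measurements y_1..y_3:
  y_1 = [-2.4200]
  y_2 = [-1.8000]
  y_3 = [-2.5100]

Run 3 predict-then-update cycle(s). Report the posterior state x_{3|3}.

x_post = [0.7921, 0.6517]

step 1: x^-=[-2.3868, -2.4400]  P^-=[0.4888 0.2916; 0.2916 0.7600]  H_jac=[-0.6993 -0.7149]  S=[1.3389]  K=[-0.4110; -0.5581]  nu=[-5.8333]  x^+=[0.0105, 0.8153]  P^+=[0.2627 -0.0155; -0.0155 0.3430]
step 2: x^-=[0.3937, 0.8153]  P^-=[0.4239 0.1427; 0.1427 0.5230]  H_jac=[0.4348 0.9005]  S=[1.0361]  K=[0.3020; 0.5145]  nu=[-2.7054]  x^+=[-0.4233, -0.5766]  P^+=[0.3294 -0.0182; -0.0182 0.2488]
step 3: x^-=[-0.6943, -0.5766]  P^-=[0.4672 0.0957; 0.0957 0.4288]  H_jac=[-0.7693 -0.6389]  S=[0.9656]  K=[-0.4356; -0.3599]  nu=[-3.4125]  x^+=[0.7921, 0.6517]  P^+=[0.2840 -0.0557; -0.0557 0.3037]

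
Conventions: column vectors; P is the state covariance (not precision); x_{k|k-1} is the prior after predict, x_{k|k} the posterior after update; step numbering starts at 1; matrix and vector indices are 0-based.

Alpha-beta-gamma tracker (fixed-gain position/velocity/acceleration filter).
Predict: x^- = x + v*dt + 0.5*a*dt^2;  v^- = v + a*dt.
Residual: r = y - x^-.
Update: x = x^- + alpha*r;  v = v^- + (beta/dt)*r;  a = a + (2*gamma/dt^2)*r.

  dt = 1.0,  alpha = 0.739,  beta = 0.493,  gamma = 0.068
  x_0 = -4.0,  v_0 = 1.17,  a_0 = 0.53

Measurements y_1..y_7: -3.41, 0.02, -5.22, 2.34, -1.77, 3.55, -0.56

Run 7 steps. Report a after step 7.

step 1: x_pred=-2.5650  r=-0.8450  x^+=-3.1895  v^+=1.2834  a^+=0.4151
step 2: x_pred=-1.6985  r=1.7185  x^+=-0.4285  v^+=2.5457  a^+=0.6488
step 3: x_pred=2.4416  r=-7.6616  x^+=-3.2203  v^+=-0.5826  a^+=-0.3932
step 4: x_pred=-3.9996  r=6.3396  x^+=0.6854  v^+=2.1496  a^+=0.4690
step 5: x_pred=3.0695  r=-4.8395  x^+=-0.5069  v^+=0.2327  a^+=-0.1892
step 6: x_pred=-0.3688  r=3.9188  x^+=2.5272  v^+=1.9755  a^+=0.3438
step 7: x_pred=4.6746  r=-5.2346  x^+=0.8062  v^+=-0.2614  a^+=-0.3681

a_post = -0.3681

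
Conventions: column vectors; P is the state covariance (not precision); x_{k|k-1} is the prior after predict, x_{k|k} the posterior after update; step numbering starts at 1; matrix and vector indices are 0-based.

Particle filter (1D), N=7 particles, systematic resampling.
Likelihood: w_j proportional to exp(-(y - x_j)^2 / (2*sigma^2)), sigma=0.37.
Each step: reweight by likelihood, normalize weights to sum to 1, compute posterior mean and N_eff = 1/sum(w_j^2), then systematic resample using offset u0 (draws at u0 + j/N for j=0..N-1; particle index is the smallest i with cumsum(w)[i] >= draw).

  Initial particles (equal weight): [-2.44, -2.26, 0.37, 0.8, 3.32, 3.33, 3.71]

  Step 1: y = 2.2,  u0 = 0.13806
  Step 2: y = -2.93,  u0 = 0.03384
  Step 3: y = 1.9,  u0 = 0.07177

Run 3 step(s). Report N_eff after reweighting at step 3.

N_eff = 6.9852

step 1: w=[0.0000, 0.0000, 0.0002, 0.0376, 0.4948, 0.4557, 0.0117]  mean=3.2337  Neff=2.2025  idx=[4, 4, 4, 5, 5, 5, 6]
step 2: w=[0.2041, 0.2041, 0.2041, 0.1292, 0.1292, 0.1292, 0.0000]  mean=3.3239  Neff=5.7120  idx=[0, 0, 1, 2, 2, 4, 5]
step 3: w=[0.1470, 0.1470, 0.1470, 0.1470, 0.1470, 0.1325, 0.1325]  mean=3.3226  Neff=6.9852  idx=[0, 1, 2, 3, 4, 5, 6]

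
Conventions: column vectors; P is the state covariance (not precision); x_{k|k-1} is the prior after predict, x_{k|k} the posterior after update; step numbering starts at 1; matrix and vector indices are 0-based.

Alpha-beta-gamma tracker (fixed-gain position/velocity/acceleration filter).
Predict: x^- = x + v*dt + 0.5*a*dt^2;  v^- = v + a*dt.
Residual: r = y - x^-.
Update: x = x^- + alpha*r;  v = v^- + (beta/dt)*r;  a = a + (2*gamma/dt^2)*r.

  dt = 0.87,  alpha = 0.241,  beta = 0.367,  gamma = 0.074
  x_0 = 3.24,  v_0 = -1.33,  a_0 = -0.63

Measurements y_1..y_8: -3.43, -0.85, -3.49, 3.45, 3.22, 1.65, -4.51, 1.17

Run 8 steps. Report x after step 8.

x_post = 9.3398

step 1: x_pred=1.8445  r=-5.2745  x^+=0.5733  v^+=-4.1031  a^+=-1.6613
step 2: x_pred=-3.6251  r=2.7751  x^+=-2.9563  v^+=-4.3778  a^+=-1.1187
step 3: x_pred=-7.1884  r=3.6984  x^+=-6.2971  v^+=-3.7910  a^+=-0.3956
step 4: x_pred=-9.7449  r=13.1949  x^+=-6.5649  v^+=1.4310  a^+=2.1845
step 5: x_pred=-4.4932  r=7.7132  x^+=-2.6343  v^+=6.5853  a^+=3.6927
step 6: x_pred=4.4923  r=-2.8423  x^+=3.8073  v^+=8.5989  a^+=3.1369
step 7: x_pred=12.4756  r=-16.9856  x^+=8.3820  v^+=4.1629  a^+=-0.1843
step 8: x_pred=11.9340  r=-10.7640  x^+=9.3398  v^+=-0.5382  a^+=-2.2891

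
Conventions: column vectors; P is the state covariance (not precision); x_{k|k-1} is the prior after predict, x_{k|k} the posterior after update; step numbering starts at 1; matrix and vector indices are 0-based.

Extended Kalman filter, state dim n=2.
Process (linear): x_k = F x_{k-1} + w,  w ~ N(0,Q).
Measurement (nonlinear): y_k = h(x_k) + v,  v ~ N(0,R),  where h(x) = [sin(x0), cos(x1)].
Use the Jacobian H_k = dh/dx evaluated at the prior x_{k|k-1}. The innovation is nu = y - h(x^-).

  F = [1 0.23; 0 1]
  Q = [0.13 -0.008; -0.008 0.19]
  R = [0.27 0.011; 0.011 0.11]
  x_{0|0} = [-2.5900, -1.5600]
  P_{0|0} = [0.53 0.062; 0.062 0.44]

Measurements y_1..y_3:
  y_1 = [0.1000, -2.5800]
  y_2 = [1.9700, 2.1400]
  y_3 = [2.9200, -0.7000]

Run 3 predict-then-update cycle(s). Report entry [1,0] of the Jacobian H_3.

step 1: x^-=[-2.9488, -1.5600]  P^-=[0.7118 0.1552; 0.1552 0.6300]  H_jac=[-0.9815 0.0000; 0.0000 0.9999]  S=[0.9557 -0.1413; -0.1413 0.7399]  K=[-0.7203 0.0722; -0.0345 0.8448]  nu=[0.2916, -2.5908]  x^+=[-3.3458, -3.7588]  P^+=[0.1974 0.0000; 0.0000 0.0926]
step 2: x^-=[-4.2103, -3.7588]  P^-=[0.3323 0.0133; 0.0133 0.2826]  H_jac=[-0.4812 0.0000; 0.0000 -0.5787]  S=[0.3469 0.0147; 0.0147 0.2046]  K=[-0.4607 -0.0045; 0.0155 -0.8002]  nu=[1.0934, 2.9555]  x^+=[-4.7274, -6.1069]  P^+=[0.2586 0.0096; 0.0096 0.1518]
step 3: x^-=[-6.1320, -6.1069]  P^-=[0.4010 0.0365; 0.0365 0.3418]  H_jac=[0.9886 0.0000; 0.0000 -0.1754]  S=[0.6619 0.0047; 0.0047 0.1205]  K=[0.5995 -0.0764; 0.0581 -0.4997]  nu=[2.7693, -1.6845]  x^+=[-4.3432, -5.1043]  P^+=[0.1629 0.0103; 0.0103 0.3097]

H_jac[1,0] = 0.0000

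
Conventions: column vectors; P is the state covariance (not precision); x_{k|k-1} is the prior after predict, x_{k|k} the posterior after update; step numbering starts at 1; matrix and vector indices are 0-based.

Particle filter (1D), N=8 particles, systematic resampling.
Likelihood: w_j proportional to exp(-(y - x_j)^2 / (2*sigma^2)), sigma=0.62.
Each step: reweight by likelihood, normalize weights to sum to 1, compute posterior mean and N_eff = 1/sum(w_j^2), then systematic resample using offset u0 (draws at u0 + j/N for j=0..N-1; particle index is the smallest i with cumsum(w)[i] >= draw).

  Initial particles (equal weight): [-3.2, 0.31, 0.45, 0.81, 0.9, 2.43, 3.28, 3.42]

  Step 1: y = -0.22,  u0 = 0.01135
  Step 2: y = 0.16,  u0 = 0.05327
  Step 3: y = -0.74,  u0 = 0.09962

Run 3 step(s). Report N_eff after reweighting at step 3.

N_eff = 7.0657

step 1: w=[0.0000, 0.4084, 0.3283, 0.1481, 0.1151, 0.0001, 0.0000, 0.0000]  mean=0.4980  Neff=3.2282  idx=[1, 1, 1, 1, 2, 2, 3, 4]
step 2: w=[0.1440, 0.1440, 0.1440, 0.1440, 0.1329, 0.1329, 0.0856, 0.0727]  mean=0.4329  Neff=7.6422  idx=[0, 1, 2, 2, 3, 4, 5, 7]
step 3: w=[0.1549, 0.1549, 0.1549, 0.1549, 0.1549, 0.1030, 0.1030, 0.0197]  mean=0.3504  Neff=7.0657  idx=[0, 1, 2, 3, 3, 4, 5, 6]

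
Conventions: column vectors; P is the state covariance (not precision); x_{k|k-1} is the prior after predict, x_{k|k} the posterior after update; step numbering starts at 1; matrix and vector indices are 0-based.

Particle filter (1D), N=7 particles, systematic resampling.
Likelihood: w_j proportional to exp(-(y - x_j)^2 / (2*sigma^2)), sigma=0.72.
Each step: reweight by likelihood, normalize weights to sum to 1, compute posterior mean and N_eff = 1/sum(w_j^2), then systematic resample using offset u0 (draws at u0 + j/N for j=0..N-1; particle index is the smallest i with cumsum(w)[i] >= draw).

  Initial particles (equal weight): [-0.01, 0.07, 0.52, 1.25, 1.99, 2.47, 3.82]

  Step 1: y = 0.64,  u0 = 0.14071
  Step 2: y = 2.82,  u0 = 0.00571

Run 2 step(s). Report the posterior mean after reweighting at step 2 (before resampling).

step 1: w=[0.2020, 0.2220, 0.2995, 0.2121, 0.0524, 0.0120, 0.0000]  mean=0.5683  Neff=4.3925  idx=[0, 1, 2, 2, 2, 3, 5]
step 2: w=[0.0004, 0.0007, 0.0061, 0.0061, 0.0061, 0.0927, 0.8879]  mean=2.3186  Neff=1.2545  idx=[2, 6, 6, 6, 6, 6, 6]

post_mean = 2.3186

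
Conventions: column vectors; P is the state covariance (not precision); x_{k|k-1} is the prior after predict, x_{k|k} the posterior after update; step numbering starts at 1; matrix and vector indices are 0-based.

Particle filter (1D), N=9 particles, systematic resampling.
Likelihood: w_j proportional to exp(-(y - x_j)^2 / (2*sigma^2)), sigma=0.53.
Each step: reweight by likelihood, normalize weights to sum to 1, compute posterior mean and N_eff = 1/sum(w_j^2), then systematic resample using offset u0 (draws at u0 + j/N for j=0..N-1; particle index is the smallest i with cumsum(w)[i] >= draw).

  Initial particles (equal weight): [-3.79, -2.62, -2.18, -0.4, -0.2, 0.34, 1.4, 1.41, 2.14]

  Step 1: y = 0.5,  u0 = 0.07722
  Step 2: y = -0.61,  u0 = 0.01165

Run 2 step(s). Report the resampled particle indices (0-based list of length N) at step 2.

step 1: w=[0.0000, 0.0000, 0.0000, 0.1135, 0.2006, 0.4585, 0.1135, 0.1099, 0.0040]  mean=0.3928  Neff=3.4683  idx=[3, 4, 4, 5, 5, 5, 5, 6, 7]
step 2: w=[0.2879, 0.2309, 0.2309, 0.0625, 0.0625, 0.0625, 0.0625, 0.0002, 0.0002]  mean=-0.1219  Neff=4.8754  idx=[0, 0, 0, 1, 1, 2, 2, 3, 5]

resampled_idx = [0, 0, 0, 1, 1, 2, 2, 3, 5]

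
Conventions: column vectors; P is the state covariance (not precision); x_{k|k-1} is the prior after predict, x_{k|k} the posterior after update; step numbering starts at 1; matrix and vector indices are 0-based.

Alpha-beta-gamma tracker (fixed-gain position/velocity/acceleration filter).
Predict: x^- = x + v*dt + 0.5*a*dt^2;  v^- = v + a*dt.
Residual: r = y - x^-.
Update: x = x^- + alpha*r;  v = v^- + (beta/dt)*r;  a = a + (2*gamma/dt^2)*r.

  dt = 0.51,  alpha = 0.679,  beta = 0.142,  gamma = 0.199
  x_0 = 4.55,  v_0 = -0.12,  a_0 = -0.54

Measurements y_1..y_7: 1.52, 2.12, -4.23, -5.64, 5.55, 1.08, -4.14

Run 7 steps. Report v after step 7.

step 1: x_pred=4.4186  r=-2.8986  x^+=2.4504  v^+=-1.2025  a^+=-4.9753
step 2: x_pred=1.1901  r=0.9299  x^+=1.8215  v^+=-3.4810  a^+=-3.5525
step 3: x_pred=-0.4158  r=-3.8142  x^+=-3.0056  v^+=-6.3547  a^+=-9.3889
step 4: x_pred=-7.4676  r=1.8276  x^+=-6.2267  v^+=-10.6342  a^+=-6.5924
step 5: x_pred=-12.5075  r=18.0575  x^+=-0.2464  v^+=-8.9686  a^+=21.0388
step 6: x_pred=-2.0843  r=3.1643  x^+=0.0642  v^+=2.6422  a^+=25.8808
step 7: x_pred=4.7776  r=-8.9176  x^+=-1.2775  v^+=13.3585  a^+=12.2353

v_post = 13.3585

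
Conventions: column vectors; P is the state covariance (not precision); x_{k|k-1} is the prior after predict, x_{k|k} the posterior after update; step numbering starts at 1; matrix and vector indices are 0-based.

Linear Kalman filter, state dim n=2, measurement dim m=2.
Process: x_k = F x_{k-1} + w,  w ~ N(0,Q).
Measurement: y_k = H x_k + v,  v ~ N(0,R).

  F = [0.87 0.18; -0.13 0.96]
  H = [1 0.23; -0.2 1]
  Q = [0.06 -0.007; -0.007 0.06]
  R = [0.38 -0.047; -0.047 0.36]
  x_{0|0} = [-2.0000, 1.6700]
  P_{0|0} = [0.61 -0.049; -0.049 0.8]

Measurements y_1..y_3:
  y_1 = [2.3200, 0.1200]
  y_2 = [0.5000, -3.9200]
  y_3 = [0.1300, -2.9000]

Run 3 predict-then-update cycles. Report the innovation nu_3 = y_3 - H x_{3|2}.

innov = [-0.1246, -1.5572]

step 1: x^-=[-1.4394, 1.8632]  P^-=[0.5323 0.0225; 0.0225 0.8198]  S=[0.9660 0.0565; 0.0565 1.1921]  K=[0.5621 -0.0971; 0.1789 0.6754]  nu=[3.3309, -2.0311]  x^+=[0.6300, 1.0873]  P^+=[0.2220 -0.0170; -0.0170 0.2314]
step 2: x^-=[0.7438, 0.9619]  P^-=[0.2303 -0.0059; -0.0059 0.2812]  S=[0.6224 -0.0340; -0.0340 0.6528]  K=[0.3644 -0.0606; 0.1184 0.4388]  nu=[-0.4650, -4.7332]  x^+=[0.8612, -1.1699]  P^+=[0.1437 -0.0102; -0.0102 0.1503]
step 3: x^-=[0.5387, -1.2350]  P^-=[0.1704 -0.0056; -0.0056 0.2035]  S=[0.5586 -0.0396; -0.0396 0.5726]  K=[0.2993 -0.0485; 0.0997 0.3643]  nu=[-0.1246, -1.5572]  x^+=[0.5770, -1.8148]  P^+=[0.1179 -0.0080; -0.0080 0.1249]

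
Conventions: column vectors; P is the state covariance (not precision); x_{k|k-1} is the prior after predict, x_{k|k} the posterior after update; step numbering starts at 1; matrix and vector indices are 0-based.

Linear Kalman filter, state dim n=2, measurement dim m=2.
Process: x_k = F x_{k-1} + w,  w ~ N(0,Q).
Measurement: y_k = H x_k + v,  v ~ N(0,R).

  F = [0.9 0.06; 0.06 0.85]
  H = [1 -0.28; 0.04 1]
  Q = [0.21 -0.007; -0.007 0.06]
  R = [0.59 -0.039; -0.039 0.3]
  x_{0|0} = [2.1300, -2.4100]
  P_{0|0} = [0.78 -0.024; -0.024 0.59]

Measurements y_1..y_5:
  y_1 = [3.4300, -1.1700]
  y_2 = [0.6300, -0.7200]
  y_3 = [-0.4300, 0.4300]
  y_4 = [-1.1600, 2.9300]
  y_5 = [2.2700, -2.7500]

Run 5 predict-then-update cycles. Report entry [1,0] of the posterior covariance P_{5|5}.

step 1: x^-=[1.7724, -1.9207]  P^-=[0.8413 0.0468; 0.0468 0.4866]  S=[1.4433 -0.0954; -0.0954 0.7917]  K=[0.5852 0.1721; -0.0214 0.6144]  nu=[1.1198, 0.6798]  x^+=[2.5447, -1.5270]  P^+=[0.3428 0.0151; 0.0151 0.1846]
step 2: x^-=[2.1986, -1.1452]  P^-=[0.4900 0.0325; 0.0325 0.1961]  S=[1.0771 -0.0422; -0.0422 0.4995]  K=[0.4520 0.1425; -0.0053 0.3948]  nu=[-1.8893, 0.3373]  x^+=[1.3927, -1.0020]  P^+=[0.2652 0.0145; 0.0145 0.1181]
step 3: x^-=[1.1933, -0.7681]  P^-=[0.4268 0.0245; 0.0245 0.1477]  S=[1.0147 -0.0391; -0.0391 0.4504]  K=[0.4188 0.1286; -0.0039 0.3299]  nu=[-1.8384, 1.1504]  x^+=[0.5713, -0.3814]  P^+=[0.2456 0.0124; 0.0124 0.0986]
step 4: x^-=[0.4913, -0.2900]  P^-=[0.4106 0.0208; 0.0208 0.1334]  S=[0.9994 -0.0393; -0.0393 0.4357]  K=[0.4098 0.1225; -0.0044 0.3077]  nu=[-1.7325, 3.2003]  x^+=[0.1734, 0.7023]  P^+=[0.2402 0.0112; 0.0112 0.0920]
step 5: x^-=[0.1982, 0.6074]  P^-=[0.4061 0.0192; 0.0192 0.1285]  S=[0.9954 -0.0397; -0.0397 0.4307]  K=[0.4073 0.1199; -0.0049 0.2997]  nu=[2.2419, -3.3653]  x^+=[0.7077, -0.4120]  P^+=[0.2386 0.0106; 0.0106 0.0897]

P_post[1,0] = 0.0106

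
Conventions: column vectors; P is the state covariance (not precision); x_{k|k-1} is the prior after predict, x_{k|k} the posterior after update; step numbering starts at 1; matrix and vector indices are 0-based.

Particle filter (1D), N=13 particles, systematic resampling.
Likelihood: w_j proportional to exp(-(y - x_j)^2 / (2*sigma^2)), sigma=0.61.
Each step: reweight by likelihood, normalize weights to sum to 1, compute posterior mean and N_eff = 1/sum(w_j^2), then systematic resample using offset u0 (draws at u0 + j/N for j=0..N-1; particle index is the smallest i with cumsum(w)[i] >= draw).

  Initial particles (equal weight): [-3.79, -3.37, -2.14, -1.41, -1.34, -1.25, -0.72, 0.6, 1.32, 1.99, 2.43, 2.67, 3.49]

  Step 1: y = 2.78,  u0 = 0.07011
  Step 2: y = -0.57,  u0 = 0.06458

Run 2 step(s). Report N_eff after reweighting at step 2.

N_eff = 2.3465

step 1: w=[0.0000, 0.0000, 0.0000, 0.0000, 0.0000, 0.0000, 0.0000, 0.0006, 0.0201, 0.1527, 0.2996, 0.3475, 0.1794]  mean=2.6130  Neff=3.7529  idx=[9, 9, 10, 10, 10, 10, 11, 11, 11, 11, 12, 12, 12]
step 2: w=[0.4610, 0.4610, 0.0172, 0.0172, 0.0172, 0.0172, 0.0023, 0.0023, 0.0023, 0.0023, 0.0000, 0.0000, 0.0000]  mean=2.0266  Neff=2.3465  idx=[0, 0, 0, 0, 0, 0, 1, 1, 1, 1, 1, 1, 5]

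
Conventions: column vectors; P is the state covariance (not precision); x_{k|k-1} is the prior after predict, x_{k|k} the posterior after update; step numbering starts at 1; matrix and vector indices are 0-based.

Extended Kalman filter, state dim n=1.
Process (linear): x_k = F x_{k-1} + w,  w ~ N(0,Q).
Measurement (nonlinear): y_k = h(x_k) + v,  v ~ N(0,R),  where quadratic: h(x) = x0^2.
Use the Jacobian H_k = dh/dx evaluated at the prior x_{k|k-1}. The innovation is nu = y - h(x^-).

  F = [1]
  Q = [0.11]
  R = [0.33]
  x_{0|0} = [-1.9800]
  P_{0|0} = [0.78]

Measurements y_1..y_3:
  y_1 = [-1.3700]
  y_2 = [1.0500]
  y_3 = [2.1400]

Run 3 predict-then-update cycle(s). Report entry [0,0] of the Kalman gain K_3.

step 1: x^-=[-1.9800]  P^-=[0.8900]  H_jac=[-3.9600]  S=[14.2866]  K=[-0.2467]  nu=[-5.2904]  x^+=[-0.6749]  P^+=[0.0206]
step 2: x^-=[-0.6749]  P^-=[0.1306]  H_jac=[-1.3498]  S=[0.5679]  K=[-0.3103]  nu=[0.5945]  x^+=[-0.8594]  P^+=[0.0759]
step 3: x^-=[-0.8594]  P^-=[0.1859]  H_jac=[-1.7188]  S=[0.8791]  K=[-0.3634]  nu=[1.4014]  x^+=[-1.3687]  P^+=[0.0698]

K[0,0] = -0.3634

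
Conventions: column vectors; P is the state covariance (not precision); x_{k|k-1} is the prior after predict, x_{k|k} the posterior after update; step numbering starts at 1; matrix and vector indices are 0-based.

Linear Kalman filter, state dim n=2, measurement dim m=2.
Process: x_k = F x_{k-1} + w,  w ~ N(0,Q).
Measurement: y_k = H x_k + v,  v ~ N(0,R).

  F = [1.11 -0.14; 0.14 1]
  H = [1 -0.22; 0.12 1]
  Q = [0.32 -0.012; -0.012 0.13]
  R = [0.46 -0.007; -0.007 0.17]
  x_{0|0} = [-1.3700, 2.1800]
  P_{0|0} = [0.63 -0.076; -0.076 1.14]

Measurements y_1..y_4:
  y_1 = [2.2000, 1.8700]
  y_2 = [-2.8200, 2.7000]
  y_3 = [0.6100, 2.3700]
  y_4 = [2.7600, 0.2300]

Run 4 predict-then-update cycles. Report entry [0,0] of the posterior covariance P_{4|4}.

step 1: x^-=[-1.8259, 1.9882]  P^-=[1.1422 -0.1566; -0.1566 1.2611]  S=[1.7321 -0.2998; -0.2998 1.4099]  K=[0.7028 0.1356; -0.1018 0.8594]  nu=[4.4633, 0.1009]  x^+=[1.3245, 1.6205]  P^+=[0.3179 -0.0200; -0.0200 0.1492]
step 2: x^-=[1.2433, 1.8060]  P^-=[0.7209 -0.0053; -0.0053 0.2798]  S=[1.1967 0.0128; 0.0128 0.4590]  K=[0.6016 0.1602; -0.0624 0.6101]  nu=[-3.6660, 0.7448]  x^+=[-0.8429, 2.4891]  P^+=[0.2735 -0.0098; -0.0098 0.1053]
step 3: x^-=[-1.2841, 2.3711]  P^-=[0.6621 0.0051; 0.0051 0.2379]  S=[1.1313 0.0250; 0.0250 0.4187]  K=[0.5805 0.1671; -0.0545 0.5730]  nu=[2.4158, 0.1530]  x^+=[0.1438, 2.3272]  P^+=[0.2642 -0.0074; -0.0074 0.0987]
step 4: x^-=[-0.1662, 2.3473]  P^-=[0.6498 0.0072; 0.0072 0.2318]  S=[1.1178 0.0270; 0.0270 0.4129]  K=[0.5758 0.1687; -0.0529 0.5670]  nu=[3.4426, -2.0974]  x^+=[1.4623, 0.9762]  P^+=[0.2622 -0.0068; -0.0068 0.0976]

P_post[0,0] = 0.2622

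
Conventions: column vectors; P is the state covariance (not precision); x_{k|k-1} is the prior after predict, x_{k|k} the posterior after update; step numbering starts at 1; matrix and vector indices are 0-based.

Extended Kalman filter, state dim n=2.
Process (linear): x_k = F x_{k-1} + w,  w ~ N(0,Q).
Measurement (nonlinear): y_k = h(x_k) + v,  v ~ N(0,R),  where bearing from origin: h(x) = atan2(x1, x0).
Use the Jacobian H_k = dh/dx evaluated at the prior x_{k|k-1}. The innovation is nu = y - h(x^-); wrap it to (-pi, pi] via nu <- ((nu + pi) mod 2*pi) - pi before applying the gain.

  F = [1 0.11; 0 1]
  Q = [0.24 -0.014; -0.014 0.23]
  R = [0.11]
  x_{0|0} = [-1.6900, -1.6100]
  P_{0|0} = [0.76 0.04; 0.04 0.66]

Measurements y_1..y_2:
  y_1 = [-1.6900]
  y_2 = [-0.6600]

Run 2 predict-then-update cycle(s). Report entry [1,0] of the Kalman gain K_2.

step 1: x^-=[-1.8671, -1.6100]  P^-=[1.0168 0.0986; 0.0986 0.8900]  H_jac=[0.2649 -0.3072]  S=[0.2493]  K=[0.9589; -0.9920]  nu=[0.7400]  x^+=[-1.1575, -2.3441]  P^+=[0.7876 0.3357; 0.3357 0.6447]
step 2: x^-=[-1.4153, -2.3441]  P^-=[1.1092 0.3926; 0.3926 0.8747]  H_jac=[0.3126 -0.1888]  S=[0.2032]  K=[1.3416; -0.2084]  nu=[1.4540]  x^+=[0.5353, -2.6471]  P^+=[0.7434 0.4495; 0.4495 0.8659]

K[1,0] = -0.2084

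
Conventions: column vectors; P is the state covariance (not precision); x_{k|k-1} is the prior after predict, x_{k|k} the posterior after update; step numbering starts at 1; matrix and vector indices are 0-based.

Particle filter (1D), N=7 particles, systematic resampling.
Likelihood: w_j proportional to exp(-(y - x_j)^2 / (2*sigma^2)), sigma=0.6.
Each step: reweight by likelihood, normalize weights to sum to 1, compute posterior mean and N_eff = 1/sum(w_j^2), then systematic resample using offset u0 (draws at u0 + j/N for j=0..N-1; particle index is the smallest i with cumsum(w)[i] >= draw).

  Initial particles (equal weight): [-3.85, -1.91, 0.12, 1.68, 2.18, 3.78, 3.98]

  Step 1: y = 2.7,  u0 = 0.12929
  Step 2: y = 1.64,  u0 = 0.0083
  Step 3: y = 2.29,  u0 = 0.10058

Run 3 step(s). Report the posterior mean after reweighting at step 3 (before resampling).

post_mean = 2.0824

step 1: w=[0.0000, 0.0000, 0.0001, 0.1927, 0.5615, 0.1618, 0.0840]  mean=2.4935  Neff=2.5933  idx=[3, 4, 4, 4, 4, 5, 6]
step 2: w=[0.2720, 0.1818, 0.1818, 0.1818, 0.1818, 0.0005, 0.0001]  mean=2.0450  Neff=4.8481  idx=[0, 0, 1, 1, 2, 3, 4]
step 3: w=[0.0976, 0.0976, 0.1610, 0.1610, 0.1610, 0.1610, 0.1610]  mean=2.0824  Neff=6.7301  idx=[1, 2, 3, 4, 4, 5, 6]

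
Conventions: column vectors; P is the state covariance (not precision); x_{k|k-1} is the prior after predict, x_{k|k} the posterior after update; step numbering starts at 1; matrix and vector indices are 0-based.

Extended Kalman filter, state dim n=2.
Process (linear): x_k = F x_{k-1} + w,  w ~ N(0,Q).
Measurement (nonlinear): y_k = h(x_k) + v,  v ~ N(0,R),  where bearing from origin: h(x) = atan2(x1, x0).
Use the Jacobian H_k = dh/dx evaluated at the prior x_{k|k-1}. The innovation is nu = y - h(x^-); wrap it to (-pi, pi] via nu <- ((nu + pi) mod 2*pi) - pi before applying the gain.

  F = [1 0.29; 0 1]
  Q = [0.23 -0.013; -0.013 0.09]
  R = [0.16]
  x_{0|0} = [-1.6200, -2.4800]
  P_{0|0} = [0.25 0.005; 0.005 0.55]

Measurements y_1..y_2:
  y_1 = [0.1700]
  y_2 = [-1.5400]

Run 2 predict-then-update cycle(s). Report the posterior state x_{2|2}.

step 1: x^-=[-2.3392, -2.4800]  P^-=[0.5292 0.1515; 0.1515 0.6400]  H_jac=[0.2134 -0.2013]  S=[0.1970]  K=[0.4184; -0.4898]  nu=[2.4970]  x^+=[-1.2945, -3.7029]  P^+=[0.4947 0.1919; 0.1919 0.5927]
step 2: x^-=[-2.3684, -3.7029]  P^-=[0.8858 0.3508; 0.3508 0.6827]  H_jac=[0.1917 -0.1226]  S=[0.1863]  K=[0.6804; -0.0884]  nu=[0.5998]  x^+=[-1.9603, -3.7559]  P^+=[0.7995 0.3620; 0.3620 0.6813]

x_post = [-1.9603, -3.7559]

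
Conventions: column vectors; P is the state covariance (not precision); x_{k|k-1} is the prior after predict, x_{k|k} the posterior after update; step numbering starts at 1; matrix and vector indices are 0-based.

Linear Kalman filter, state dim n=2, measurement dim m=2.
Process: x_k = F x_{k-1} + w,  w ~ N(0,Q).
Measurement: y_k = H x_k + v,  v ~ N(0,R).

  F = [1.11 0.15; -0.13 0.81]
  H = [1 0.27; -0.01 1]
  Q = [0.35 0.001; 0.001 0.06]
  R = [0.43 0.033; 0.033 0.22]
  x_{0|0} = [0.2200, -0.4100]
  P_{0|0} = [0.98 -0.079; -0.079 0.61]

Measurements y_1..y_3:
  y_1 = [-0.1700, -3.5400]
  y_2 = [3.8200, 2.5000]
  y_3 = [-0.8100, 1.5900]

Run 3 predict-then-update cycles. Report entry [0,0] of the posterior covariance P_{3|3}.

P_post[0,0] = 0.2623

step 1: x^-=[0.1827, -0.3607]  P^-=[1.5449 -0.1358; -0.1358 0.4934]  S=[1.9375 0.0154; 0.0154 0.7163]  K=[0.7802 -0.2279; -0.0068 0.6909]  nu=[-0.2553, -3.1775]  x^+=[0.7075, -2.5543]  P^+=[0.3337 -0.0210; -0.0210 0.1516]
step 2: x^-=[0.4022, -2.1609]  P^-=[0.7575 -0.0472; -0.0472 0.1695]  S=[1.1744 0.0241; 0.0241 0.3905]  K=[0.6379 -0.1797; -0.0102 0.4359]  nu=[4.0012, 4.6650]  x^+=[2.1162, -0.1683]  P^+=[0.2726 -0.0158; -0.0158 0.0954]
step 3: x^-=[2.3237, -0.4114]  P^-=[0.6828 -0.0406; -0.0406 0.1305]  S=[1.1004 0.0209; 0.0209 0.3514]  K=[0.6138 -0.1715; -0.0120 0.3733]  nu=[-3.0226, 2.0247]  x^+=[0.1212, 0.3805]  P^+=[0.2623 -0.0149; -0.0149 0.0816]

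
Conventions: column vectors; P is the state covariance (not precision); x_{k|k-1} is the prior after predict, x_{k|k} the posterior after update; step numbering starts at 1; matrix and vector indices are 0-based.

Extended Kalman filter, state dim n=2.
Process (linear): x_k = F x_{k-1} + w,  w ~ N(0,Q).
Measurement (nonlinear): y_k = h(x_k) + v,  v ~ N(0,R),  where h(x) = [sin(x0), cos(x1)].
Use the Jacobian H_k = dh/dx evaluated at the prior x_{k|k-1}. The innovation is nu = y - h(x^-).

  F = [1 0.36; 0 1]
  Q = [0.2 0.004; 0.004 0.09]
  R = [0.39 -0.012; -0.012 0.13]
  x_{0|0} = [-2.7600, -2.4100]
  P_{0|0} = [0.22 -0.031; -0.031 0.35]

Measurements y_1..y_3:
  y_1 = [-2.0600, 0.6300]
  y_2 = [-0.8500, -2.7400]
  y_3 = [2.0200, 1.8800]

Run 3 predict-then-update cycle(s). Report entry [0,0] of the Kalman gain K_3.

K[0,0] = -0.5353

step 1: x^-=[-3.6276, -2.4100]  P^-=[0.4430 0.0990; 0.0990 0.4400]  H_jac=[-0.8842 0.0000; 0.0000 0.6681]  S=[0.7364 -0.0705; -0.0705 0.3264]  K=[-0.5234 0.0896; -0.0334 0.8934]  nu=[-2.5271, 1.3741]  x^+=[-2.1818, -1.0980]  P^+=[0.2321 0.0268; 0.0268 0.1745]
step 2: x^-=[-2.5770, -1.0980]  P^-=[0.4740 0.0936; 0.0936 0.2645]  H_jac=[-0.8448 0.0000; 0.0000 0.8903]  S=[0.7283 -0.0824; -0.0824 0.3396]  K=[-0.5368 0.1152; -0.0310 0.6857]  nu=[-0.3150, -3.1954]  x^+=[-2.7760, -3.2794]  P^+=[0.2494 0.0241; 0.0241 0.1005]
step 3: x^-=[-3.9566, -3.2794]  P^-=[0.4798 0.0643; 0.0643 0.1905]  H_jac=[-0.6858 0.0000; 0.0000 -0.1374]  S=[0.6157 -0.0059; -0.0059 0.1336]  K=[-0.5353 -0.0899; -0.0735 -0.1993]  nu=[1.2922, 2.8705]  x^+=[-4.9065, -3.9464]  P^+=[0.3028 0.0383; 0.0383 0.1821]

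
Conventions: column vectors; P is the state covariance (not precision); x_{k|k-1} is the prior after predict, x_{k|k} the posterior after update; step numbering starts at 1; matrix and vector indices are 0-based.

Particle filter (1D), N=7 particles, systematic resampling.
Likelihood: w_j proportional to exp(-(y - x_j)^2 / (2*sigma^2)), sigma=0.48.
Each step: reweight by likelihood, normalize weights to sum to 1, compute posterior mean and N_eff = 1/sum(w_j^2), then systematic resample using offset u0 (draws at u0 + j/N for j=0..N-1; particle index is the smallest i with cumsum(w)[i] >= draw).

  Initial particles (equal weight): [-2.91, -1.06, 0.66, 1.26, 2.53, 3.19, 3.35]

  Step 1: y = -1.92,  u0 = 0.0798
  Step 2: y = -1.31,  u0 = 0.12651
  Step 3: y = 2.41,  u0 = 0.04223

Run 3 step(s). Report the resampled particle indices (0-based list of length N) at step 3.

step 1: w=[0.3724, 0.6276, 0.0000, 0.0000, 0.0000, 0.0000, 0.0000]  mean=-1.7489  Neff=1.8777  idx=[0, 0, 0, 1, 1, 1, 1]
step 2: w=[0.0011, 0.0011, 0.0011, 0.2492, 0.2492, 0.2492, 0.2492]  mean=-1.0661  Neff=4.0265  idx=[3, 4, 4, 5, 5, 6, 6]
step 3: w=[0.1429, 0.1429, 0.1429, 0.1429, 0.1429, 0.1429, 0.1429]  mean=-1.0600  Neff=7.0000  idx=[0, 1, 2, 3, 4, 5, 6]

resampled_idx = [0, 1, 2, 3, 4, 5, 6]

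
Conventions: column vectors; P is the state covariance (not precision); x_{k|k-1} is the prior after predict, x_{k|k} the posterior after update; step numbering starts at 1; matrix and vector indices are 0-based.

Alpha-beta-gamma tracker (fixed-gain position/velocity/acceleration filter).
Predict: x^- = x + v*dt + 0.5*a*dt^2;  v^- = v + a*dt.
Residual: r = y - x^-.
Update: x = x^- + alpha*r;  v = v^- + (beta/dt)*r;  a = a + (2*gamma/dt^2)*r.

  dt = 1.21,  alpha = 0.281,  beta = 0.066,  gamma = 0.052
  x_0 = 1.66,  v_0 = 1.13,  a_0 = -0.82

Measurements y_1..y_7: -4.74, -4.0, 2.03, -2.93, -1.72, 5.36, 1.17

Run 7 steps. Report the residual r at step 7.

resid = 13.4580

step 1: x_pred=2.4270  r=-7.1670  x^+=0.4131  v^+=-0.2531  a^+=-1.3291
step 2: x_pred=-0.8662  r=-3.1338  x^+=-1.7468  v^+=-2.0323  a^+=-1.5517
step 3: x_pred=-5.3417  r=7.3717  x^+=-3.2703  v^+=-3.5077  a^+=-1.0281
step 4: x_pred=-8.2672  r=5.3372  x^+=-6.7675  v^+=-4.4606  a^+=-0.6489
step 5: x_pred=-12.6398  r=10.9198  x^+=-9.5714  v^+=-4.6502  a^+=0.1267
step 6: x_pred=-15.1053  r=20.4653  x^+=-9.3545  v^+=-3.3805  a^+=1.5805
step 7: x_pred=-12.2880  r=13.4580  x^+=-8.5063  v^+=-0.7341  a^+=2.5364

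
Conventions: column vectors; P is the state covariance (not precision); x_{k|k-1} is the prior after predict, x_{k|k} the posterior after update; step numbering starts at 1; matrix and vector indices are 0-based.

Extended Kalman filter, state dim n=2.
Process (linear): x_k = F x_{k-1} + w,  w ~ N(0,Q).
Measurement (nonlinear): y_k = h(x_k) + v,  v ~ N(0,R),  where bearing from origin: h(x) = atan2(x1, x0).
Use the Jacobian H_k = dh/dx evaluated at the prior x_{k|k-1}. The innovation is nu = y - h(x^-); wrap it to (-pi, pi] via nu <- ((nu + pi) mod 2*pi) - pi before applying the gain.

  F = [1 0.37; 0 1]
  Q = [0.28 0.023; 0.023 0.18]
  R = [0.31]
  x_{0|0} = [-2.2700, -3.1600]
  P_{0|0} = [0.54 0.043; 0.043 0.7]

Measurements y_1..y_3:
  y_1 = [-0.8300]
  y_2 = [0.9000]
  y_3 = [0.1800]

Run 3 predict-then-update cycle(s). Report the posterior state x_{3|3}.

x_post = [-6.1048, -3.7871]

step 1: x^-=[-3.4392, -3.1600]  P^-=[0.9476 0.3250; 0.3250 0.8800]  H_jac=[0.1449 -0.1577]  S=[0.3369]  K=[0.2554; -0.2721]  nu=[1.5685]  x^+=[-3.0387, -3.5867]  P^+=[0.9257 0.3484; 0.3484 0.8551]
step 2: x^-=[-4.3657, -3.5867]  P^-=[1.5806 0.6878; 0.6878 1.0351]  H_jac=[0.1124 -0.1368]  S=[0.3282]  K=[0.2545; -0.1959]  nu=[-2.9293]  x^+=[-5.1113, -3.0130]  P^+=[1.5593 0.7041; 0.7041 1.0225]
step 3: x^-=[-6.2261, -3.0130]  P^-=[2.5003 1.1055; 1.1055 1.2025]  H_jac=[0.0630 -0.1301]  S=[0.3222]  K=[0.0422; -0.2696]  nu=[2.8709]  x^+=[-6.1048, -3.7871]  P^+=[2.4998 1.1091; 1.1091 1.1791]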